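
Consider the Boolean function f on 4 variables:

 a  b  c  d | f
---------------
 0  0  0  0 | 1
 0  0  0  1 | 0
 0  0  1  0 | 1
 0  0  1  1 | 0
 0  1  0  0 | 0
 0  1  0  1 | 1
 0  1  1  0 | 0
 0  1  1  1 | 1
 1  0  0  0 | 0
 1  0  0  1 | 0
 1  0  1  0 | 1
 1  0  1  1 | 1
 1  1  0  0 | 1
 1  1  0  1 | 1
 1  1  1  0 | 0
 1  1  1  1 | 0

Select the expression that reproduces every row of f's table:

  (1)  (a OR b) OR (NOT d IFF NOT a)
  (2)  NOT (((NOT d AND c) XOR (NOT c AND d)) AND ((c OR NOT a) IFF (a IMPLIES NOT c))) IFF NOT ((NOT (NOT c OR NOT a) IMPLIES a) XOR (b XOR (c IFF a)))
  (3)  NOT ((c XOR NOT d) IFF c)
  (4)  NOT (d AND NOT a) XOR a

(1) disagrees with f on (0,1,0,0) (formula → 1, table → 0); rule it out.
(3) disagrees with f on (0,1,0,0) (formula → 1, table → 0); rule it out.
(4) disagrees with f on (0,1,0,0) (formula → 1, table → 0); rule it out.
Only (2) survives; checking it on all 16 rows confirms it matches f.

2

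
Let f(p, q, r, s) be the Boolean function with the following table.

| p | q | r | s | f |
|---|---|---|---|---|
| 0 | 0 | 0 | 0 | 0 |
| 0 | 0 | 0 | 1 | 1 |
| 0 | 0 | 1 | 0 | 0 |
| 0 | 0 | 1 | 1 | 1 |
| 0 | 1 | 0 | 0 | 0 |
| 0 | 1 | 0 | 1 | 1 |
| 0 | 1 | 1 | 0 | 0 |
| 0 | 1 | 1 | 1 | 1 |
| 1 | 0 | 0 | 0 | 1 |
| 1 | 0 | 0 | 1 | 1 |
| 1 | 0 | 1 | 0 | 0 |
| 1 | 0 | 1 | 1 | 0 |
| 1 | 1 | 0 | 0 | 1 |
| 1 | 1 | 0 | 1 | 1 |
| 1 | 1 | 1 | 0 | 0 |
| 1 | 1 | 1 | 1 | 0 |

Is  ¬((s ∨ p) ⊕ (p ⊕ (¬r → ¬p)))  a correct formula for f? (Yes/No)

Yes

Test each input against both f and the formula:
  p=0, q=0, r=0, s=0: formula gives 0, f = 0 ✓
  p=0, q=0, r=0, s=1: formula gives 1, f = 1 ✓
  p=0, q=0, r=1, s=0: formula gives 0, f = 0 ✓
  p=0, q=0, r=1, s=1: formula gives 1, f = 1 ✓
  …and likewise for the remaining 12 rows.
All 16 rows match — the expression computes f exactly.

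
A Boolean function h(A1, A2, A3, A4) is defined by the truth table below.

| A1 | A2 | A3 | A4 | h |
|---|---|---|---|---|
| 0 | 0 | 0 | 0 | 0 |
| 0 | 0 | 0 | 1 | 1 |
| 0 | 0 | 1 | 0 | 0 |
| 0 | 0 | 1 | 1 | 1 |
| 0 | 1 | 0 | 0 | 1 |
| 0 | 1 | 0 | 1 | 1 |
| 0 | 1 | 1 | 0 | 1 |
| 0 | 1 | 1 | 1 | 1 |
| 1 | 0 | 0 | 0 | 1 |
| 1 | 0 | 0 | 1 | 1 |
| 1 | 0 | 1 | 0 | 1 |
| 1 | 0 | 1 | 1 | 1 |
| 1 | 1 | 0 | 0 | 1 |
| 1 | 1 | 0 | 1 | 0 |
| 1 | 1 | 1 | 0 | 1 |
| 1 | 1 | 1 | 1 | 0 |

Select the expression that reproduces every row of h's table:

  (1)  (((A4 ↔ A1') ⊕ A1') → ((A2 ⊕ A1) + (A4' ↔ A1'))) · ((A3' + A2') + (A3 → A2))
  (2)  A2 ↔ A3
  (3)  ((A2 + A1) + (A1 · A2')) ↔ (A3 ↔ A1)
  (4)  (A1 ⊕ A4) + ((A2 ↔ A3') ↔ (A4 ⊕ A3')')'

4

(1): at (0,0,0,0) it gives 1, but h = 0 — eliminated.
(2): at (0,0,0,0) it gives 1, but h = 0 — eliminated.
(3): at (0,0,0,1) it gives 0, but h = 1 — eliminated.
Only (4) survives; checking it on all 16 rows confirms it matches h.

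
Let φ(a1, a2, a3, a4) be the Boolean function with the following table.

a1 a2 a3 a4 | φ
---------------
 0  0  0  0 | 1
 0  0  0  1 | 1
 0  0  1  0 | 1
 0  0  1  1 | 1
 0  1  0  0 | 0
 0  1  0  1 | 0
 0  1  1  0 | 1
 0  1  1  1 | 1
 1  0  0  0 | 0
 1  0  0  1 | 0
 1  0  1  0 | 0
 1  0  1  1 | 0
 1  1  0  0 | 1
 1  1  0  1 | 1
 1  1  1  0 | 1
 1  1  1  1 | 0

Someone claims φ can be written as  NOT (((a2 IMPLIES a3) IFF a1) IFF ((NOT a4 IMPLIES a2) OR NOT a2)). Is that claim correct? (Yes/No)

No

Check the formula against φ row by row:
  a1=0, a2=0, a3=0, a4=0: formula gives 1, φ = 1 ✓
  a1=0, a2=0, a3=0, a4=1: formula gives 1, φ = 1 ✓
  a1=0, a2=0, a3=1, a4=0: formula gives 1, φ = 1 ✓
  a1=0, a2=0, a3=1, a4=1: formula gives 1, φ = 1 ✓
  …
  a1=1, a2=1, a3=1, a4=0: formula gives 0, but φ = 1 ✗
A single disagreement suffices: at (1,1,1,0) they differ, so the formula does not compute φ.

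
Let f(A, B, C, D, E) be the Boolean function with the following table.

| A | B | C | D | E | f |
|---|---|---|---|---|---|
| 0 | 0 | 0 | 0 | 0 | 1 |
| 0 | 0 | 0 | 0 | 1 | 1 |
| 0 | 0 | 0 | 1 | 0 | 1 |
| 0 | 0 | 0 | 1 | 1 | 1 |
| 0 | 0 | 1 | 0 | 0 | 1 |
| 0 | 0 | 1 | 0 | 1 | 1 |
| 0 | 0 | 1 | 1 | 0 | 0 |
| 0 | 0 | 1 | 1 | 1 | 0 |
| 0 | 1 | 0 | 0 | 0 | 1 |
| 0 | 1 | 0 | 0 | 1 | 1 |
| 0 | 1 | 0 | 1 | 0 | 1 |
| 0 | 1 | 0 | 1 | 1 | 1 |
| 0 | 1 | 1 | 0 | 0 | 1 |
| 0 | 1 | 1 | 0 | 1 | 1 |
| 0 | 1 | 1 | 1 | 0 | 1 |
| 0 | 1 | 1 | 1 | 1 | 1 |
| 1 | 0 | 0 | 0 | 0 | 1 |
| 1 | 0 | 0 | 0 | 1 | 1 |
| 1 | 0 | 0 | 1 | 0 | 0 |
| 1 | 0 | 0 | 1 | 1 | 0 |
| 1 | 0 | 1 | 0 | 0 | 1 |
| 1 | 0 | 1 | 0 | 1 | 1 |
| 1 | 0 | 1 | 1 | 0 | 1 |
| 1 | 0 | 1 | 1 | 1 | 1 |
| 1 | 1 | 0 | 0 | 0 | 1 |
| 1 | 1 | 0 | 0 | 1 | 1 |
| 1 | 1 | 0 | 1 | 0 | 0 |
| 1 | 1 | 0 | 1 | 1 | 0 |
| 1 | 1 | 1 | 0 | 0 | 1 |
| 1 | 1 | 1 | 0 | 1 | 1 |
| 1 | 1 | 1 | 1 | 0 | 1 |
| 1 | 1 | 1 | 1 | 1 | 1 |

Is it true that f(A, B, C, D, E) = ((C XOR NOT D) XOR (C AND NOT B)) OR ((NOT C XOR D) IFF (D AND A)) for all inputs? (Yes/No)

Yes

Test each input against both f and the formula:
  A=0, B=0, C=0, D=0, E=0: formula gives 1, f = 1 ✓
  A=0, B=0, C=0, D=0, E=1: formula gives 1, f = 1 ✓
  A=0, B=0, C=0, D=1, E=0: formula gives 1, f = 1 ✓
  A=0, B=0, C=0, D=1, E=1: formula gives 1, f = 1 ✓
  …and likewise for the remaining 28 rows.
No disagreement on any input; they are logically equivalent.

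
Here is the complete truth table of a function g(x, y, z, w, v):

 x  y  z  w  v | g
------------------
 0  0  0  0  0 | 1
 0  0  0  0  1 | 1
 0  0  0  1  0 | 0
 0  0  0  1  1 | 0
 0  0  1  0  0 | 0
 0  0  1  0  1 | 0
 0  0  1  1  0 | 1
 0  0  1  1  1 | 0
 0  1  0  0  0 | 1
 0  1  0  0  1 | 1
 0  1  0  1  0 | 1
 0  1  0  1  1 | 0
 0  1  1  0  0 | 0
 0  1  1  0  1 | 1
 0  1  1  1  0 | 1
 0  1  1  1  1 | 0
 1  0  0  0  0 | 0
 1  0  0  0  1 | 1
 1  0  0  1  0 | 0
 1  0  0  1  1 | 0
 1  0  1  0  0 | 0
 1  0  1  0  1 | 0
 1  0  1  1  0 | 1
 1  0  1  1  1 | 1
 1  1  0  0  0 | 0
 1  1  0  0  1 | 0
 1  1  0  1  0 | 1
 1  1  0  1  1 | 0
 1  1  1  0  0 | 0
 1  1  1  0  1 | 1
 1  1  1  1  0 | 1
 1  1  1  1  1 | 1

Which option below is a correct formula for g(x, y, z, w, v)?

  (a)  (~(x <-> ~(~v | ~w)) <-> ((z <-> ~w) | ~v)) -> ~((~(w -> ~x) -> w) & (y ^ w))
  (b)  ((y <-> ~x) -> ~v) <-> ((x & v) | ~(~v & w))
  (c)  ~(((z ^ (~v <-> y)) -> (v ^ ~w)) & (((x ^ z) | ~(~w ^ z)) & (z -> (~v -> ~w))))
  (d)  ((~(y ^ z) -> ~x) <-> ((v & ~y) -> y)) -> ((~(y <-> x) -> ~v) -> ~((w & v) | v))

c

(a) fails at (0,0,0,1,0): the formula yields 1, g is 0.
(b) fails at (0,0,0,1,1): the formula yields 1, g is 0.
(d) fails at (0,0,0,1,0): the formula yields 1, g is 0.
That leaves (c). Evaluating it on every row reproduces the table of g exactly.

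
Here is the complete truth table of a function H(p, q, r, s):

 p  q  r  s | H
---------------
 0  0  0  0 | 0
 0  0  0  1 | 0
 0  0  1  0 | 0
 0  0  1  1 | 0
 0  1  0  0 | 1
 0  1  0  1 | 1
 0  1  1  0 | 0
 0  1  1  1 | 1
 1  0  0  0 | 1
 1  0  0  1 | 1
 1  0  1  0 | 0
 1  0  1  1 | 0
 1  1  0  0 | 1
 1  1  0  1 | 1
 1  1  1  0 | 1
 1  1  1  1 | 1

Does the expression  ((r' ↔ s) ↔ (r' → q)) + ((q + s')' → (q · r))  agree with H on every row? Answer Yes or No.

No

Evaluate ((r' ↔ s) ↔ (r' → q)) + ((q + s')' → (q · r)) on each row and compare to H:
  p=0, q=0, r=0, s=0: formula gives 1, but H = 0 ✗
Since they disagree at (0,0,0,0), the expression is not a correct formula for H.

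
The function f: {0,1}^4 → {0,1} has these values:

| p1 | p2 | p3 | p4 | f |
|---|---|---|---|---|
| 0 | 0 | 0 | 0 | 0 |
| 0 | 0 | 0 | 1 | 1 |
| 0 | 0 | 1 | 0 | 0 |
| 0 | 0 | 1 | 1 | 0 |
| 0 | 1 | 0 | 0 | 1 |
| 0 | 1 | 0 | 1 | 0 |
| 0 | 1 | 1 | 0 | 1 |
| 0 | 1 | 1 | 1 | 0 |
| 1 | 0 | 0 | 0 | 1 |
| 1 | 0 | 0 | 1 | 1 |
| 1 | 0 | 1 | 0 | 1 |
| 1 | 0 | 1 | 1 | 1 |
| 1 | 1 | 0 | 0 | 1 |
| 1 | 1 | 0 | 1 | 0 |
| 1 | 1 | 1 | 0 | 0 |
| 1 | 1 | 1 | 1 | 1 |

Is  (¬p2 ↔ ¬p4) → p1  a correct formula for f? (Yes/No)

Evaluate (¬p2 ↔ ¬p4) → p1 on each row and compare to f:
  p1=0, p2=0, p3=0, p4=0: formula gives 0, f = 0 ✓
  p1=0, p2=0, p3=0, p4=1: formula gives 1, f = 1 ✓
  p1=0, p2=0, p3=1, p4=0: formula gives 0, f = 0 ✓
  p1=0, p2=0, p3=1, p4=1: formula gives 1, but f = 0 ✗
A single disagreement suffices: at (0,0,1,1) they differ, so the formula does not compute f.

No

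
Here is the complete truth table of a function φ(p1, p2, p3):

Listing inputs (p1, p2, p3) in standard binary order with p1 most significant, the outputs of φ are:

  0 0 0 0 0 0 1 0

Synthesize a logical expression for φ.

φ is 1 on exactly one input, (1,1,0), whose minterm is p1·p2·¬p3. So φ is just that conjunction.

φ(p1, p2, p3) = (p1 & p2) & ~p3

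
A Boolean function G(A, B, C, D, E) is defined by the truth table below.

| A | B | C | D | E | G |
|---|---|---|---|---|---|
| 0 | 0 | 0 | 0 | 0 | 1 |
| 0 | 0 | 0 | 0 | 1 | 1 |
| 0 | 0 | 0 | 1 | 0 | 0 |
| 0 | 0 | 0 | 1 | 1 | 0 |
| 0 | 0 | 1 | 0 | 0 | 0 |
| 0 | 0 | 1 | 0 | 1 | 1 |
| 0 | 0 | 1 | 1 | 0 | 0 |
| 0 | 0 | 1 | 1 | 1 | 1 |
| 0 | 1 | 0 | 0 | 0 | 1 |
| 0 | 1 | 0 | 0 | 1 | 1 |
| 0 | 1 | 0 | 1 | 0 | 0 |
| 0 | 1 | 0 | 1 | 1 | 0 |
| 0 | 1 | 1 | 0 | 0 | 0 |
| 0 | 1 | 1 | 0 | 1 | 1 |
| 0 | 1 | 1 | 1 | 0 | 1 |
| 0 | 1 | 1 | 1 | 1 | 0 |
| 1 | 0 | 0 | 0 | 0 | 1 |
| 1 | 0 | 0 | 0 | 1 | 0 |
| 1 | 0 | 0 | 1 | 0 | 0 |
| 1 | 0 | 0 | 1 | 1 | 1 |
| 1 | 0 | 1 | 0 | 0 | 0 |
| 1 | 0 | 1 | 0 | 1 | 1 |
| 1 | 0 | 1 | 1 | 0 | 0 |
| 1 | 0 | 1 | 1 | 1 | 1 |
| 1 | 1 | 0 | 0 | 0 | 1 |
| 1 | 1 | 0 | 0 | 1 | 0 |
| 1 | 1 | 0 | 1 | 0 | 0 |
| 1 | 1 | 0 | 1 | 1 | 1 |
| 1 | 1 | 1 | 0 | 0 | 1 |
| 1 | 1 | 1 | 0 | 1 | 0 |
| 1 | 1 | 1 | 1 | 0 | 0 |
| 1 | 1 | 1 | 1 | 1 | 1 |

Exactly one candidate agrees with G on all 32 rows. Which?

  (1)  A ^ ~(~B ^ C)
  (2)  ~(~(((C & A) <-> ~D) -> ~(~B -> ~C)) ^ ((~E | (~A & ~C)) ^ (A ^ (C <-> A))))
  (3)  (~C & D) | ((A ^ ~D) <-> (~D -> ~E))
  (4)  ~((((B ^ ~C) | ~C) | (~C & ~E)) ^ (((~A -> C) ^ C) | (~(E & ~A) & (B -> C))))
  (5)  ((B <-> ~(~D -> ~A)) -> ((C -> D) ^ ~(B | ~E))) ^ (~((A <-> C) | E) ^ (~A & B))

(1): at (0,0,0,0,0) it gives 0, but G = 1 — eliminated.
(3): at (0,0,0,0,1) it gives 0, but G = 1 — eliminated.
(4): at (0,0,0,0,1) it gives 0, but G = 1 — eliminated.
(5): at (0,0,0,0,1) it gives 0, but G = 1 — eliminated.
That leaves (2). Evaluating it on every row reproduces the table of G exactly.

2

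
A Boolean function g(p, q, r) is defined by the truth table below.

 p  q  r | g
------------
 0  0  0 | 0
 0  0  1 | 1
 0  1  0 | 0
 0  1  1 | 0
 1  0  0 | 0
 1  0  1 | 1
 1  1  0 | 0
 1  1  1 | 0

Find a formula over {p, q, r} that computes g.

The 1-rows are (0,0,1), (1,0,1). Each contributes one minterm — ¬p·¬q·r; p·¬q·r — and their disjunction is a sum-of-products form of g.

g(p, q, r) = ((~p & ~q) & r) | ((p & ~q) & r)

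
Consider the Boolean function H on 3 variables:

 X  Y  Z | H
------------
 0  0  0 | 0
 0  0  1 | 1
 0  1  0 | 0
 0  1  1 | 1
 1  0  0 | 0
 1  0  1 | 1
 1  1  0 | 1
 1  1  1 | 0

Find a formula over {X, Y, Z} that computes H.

H=1 on 4 inputs: (0,0,1), (0,1,1), (1,0,1), (1,1,0). Reading each as a conjunction of literals (¬X·¬Y·Z, ¬X·Y·Z, X·¬Y·Z, X·Y·¬Z) and taking the OR gives the canonical DNF.

H(X, Y, Z) = ((((~X & ~Y) & Z) | ((~X & Y) & Z)) | ((X & ~Y) & Z)) | ((X & Y) & ~Z)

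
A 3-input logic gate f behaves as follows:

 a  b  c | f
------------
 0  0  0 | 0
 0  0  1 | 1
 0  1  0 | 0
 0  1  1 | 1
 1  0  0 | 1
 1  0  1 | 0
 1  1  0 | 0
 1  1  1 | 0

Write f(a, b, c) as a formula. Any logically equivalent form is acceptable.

Collect the rows where f=1 — (0,0,1), (0,1,1), (1,0,0) — and write one minterm per row: ¬a·¬b·c, ¬a·b·c, a·¬b·¬c. Their union (logical OR) reproduces the table exactly.

f(a, b, c) = (((not a and not b) and c) or ((not a and b) and c)) or ((a and not b) and not c)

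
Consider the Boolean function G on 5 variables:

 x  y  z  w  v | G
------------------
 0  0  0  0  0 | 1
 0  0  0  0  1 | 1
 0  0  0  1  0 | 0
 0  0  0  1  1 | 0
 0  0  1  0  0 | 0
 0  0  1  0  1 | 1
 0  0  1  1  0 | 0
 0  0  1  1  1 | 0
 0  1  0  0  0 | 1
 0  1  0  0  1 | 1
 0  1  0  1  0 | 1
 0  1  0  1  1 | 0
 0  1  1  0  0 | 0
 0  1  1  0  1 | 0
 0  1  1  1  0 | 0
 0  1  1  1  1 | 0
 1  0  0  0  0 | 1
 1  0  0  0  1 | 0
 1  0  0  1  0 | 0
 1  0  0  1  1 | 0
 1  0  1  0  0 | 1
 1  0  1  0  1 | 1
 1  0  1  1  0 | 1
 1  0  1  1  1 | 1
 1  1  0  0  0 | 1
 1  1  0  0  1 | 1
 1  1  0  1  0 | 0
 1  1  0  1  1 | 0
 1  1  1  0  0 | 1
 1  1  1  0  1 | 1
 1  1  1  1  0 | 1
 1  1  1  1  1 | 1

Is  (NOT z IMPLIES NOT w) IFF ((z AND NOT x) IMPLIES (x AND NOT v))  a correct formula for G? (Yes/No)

No

Check the formula against G row by row:
  x=0, y=0, z=0, w=0, v=0: formula gives 1, G = 1 ✓
  x=0, y=0, z=0, w=0, v=1: formula gives 1, G = 1 ✓
  x=0, y=0, z=0, w=1, v=0: formula gives 0, G = 0 ✓
  x=0, y=0, z=0, w=1, v=1: formula gives 0, G = 0 ✓
  …
  x=0, y=0, z=1, w=0, v=1: formula gives 0, but G = 1 ✗
Row (0,0,1,0,1) is a counterexample, so the formula is not equivalent to G.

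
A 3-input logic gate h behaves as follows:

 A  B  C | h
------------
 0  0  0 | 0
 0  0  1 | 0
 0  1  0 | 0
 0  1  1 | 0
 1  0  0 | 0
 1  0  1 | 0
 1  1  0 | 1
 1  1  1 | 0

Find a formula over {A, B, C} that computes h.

h(A, B, C) = (A & B) & ~C

h is 1 on exactly one input, (1,1,0), whose minterm is A·B·¬C. So h is just that conjunction.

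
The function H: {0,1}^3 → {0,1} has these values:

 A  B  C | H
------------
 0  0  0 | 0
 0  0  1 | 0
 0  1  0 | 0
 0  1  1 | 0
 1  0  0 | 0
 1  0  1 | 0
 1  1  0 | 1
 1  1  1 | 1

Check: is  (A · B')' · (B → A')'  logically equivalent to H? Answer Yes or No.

Yes

Check the formula against H row by row:
  A=0, B=0, C=0: formula gives 0, H = 0 ✓
  A=0, B=0, C=1: formula gives 0, H = 0 ✓
  A=0, B=1, C=0: formula gives 0, H = 0 ✓
  A=0, B=1, C=1: formula gives 0, H = 0 ✓
  A=1, B=0, C=0: formula gives 0, H = 0 ✓
  … (the remaining 3 rows also agree.)
All 8 rows match — the expression computes H exactly.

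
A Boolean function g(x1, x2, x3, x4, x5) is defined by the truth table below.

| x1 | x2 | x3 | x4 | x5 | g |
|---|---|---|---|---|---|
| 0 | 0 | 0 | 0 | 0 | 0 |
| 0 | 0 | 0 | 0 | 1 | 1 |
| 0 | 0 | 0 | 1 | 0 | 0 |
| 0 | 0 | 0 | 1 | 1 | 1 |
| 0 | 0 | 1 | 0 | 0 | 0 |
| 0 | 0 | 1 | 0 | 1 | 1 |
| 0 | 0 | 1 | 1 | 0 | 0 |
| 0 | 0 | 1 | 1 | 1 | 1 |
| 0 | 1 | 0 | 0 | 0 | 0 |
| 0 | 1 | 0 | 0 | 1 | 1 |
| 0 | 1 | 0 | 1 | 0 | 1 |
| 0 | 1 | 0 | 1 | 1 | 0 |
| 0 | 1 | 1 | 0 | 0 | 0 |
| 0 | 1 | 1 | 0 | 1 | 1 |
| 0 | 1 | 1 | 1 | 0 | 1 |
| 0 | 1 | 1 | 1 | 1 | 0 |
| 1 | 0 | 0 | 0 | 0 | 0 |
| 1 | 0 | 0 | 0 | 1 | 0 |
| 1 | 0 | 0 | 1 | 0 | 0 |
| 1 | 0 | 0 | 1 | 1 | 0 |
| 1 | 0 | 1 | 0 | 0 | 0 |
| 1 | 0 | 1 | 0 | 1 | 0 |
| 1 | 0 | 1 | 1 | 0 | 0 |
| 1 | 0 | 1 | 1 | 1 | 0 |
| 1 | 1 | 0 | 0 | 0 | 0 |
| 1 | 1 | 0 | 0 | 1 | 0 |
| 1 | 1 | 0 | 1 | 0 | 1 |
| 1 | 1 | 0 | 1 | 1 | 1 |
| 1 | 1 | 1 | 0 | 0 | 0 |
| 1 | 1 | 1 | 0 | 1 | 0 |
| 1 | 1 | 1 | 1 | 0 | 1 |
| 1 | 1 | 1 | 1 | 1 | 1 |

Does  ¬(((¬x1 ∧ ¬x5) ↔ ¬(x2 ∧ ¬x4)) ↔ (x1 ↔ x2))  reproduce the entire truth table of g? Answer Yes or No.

Test each input against both g and the formula:
  x1=0, x2=0, x3=0, x4=0, x5=0: formula gives 0, g = 0 ✓
  x1=0, x2=0, x3=0, x4=0, x5=1: formula gives 1, g = 1 ✓
  x1=0, x2=0, x3=0, x4=1, x5=0: formula gives 0, g = 0 ✓
  x1=0, x2=0, x3=0, x4=1, x5=1: formula gives 1, g = 1 ✓
  …and likewise for the remaining 28 rows.
No disagreement on any input; they are logically equivalent.

Yes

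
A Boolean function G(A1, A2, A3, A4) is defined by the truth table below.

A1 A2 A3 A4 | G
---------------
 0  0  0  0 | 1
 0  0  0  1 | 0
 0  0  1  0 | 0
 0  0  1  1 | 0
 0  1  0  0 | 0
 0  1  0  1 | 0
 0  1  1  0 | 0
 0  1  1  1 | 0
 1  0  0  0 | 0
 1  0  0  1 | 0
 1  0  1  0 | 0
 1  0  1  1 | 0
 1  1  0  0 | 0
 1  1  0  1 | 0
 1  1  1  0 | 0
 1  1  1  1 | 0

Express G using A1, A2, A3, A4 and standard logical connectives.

The output is 1 only when every input is 0 — NOR of all inputs.

G(A1, A2, A3, A4) = ¬(((A1 ∨ A2) ∨ A3) ∨ A4)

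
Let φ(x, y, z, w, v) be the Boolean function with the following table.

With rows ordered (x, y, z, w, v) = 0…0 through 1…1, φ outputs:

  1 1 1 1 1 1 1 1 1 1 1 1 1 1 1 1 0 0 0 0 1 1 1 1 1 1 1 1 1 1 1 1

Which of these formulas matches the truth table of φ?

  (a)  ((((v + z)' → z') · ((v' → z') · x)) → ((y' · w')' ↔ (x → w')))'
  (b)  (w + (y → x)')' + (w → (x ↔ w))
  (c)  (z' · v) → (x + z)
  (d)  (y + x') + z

d

(a): at (0,0,0,0,0) it gives 0, but φ = 1 — eliminated.
(b): at (0,0,0,1,0) it gives 0, but φ = 1 — eliminated.
(c): at (0,0,0,0,1) it gives 0, but φ = 1 — eliminated.
That leaves (d). Evaluating it on every row reproduces the table of φ exactly.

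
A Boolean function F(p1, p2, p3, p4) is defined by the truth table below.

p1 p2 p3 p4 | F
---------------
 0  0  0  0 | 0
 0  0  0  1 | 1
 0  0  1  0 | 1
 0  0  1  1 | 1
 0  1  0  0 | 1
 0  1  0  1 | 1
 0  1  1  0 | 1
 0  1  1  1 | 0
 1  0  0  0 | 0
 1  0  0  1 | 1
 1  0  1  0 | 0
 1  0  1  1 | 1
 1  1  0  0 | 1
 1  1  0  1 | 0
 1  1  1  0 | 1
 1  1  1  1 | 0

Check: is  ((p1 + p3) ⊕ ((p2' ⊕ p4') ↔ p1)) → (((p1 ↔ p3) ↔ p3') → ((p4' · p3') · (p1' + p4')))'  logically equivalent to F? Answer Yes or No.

Test each input against both F and the formula:
  p1=0, p2=0, p3=0, p4=0: formula gives 0, F = 0 ✓
  p1=0, p2=0, p3=0, p4=1: formula gives 1, F = 1 ✓
  p1=0, p2=0, p3=1, p4=0: formula gives 1, F = 1 ✓
  p1=0, p2=0, p3=1, p4=1: formula gives 1, F = 1 ✓
  …
  p1=0, p2=1, p3=1, p4=1: formula gives 1, but F = 0 ✗
Since they disagree at (0,1,1,1), the expression is not a correct formula for F.

No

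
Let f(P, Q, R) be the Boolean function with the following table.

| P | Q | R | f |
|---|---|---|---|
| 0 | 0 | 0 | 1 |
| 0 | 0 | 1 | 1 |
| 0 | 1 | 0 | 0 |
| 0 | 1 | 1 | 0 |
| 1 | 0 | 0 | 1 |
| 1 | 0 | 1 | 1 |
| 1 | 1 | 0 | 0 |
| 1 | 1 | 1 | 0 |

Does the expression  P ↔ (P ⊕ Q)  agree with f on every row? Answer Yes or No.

Yes

Evaluate P ↔ (P ⊕ Q) on each row and compare to f:
  P=0, Q=0, R=0: formula gives 1, f = 1 ✓
  P=0, Q=0, R=1: formula gives 1, f = 1 ✓
  P=0, Q=1, R=0: formula gives 0, f = 0 ✓
  P=0, Q=1, R=1: formula gives 0, f = 0 ✓
  P=1, Q=0, R=0: formula gives 1, f = 1 ✓
  …and likewise for the remaining 3 rows.
All 8 rows match — the expression computes f exactly.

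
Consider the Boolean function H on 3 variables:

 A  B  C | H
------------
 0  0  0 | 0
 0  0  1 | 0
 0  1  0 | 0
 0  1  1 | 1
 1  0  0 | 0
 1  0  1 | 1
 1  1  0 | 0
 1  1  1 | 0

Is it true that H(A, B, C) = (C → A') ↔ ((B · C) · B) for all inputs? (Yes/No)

Test each input against both H and the formula:
  A=0, B=0, C=0: formula gives 0, H = 0 ✓
  A=0, B=0, C=1: formula gives 0, H = 0 ✓
  A=0, B=1, C=0: formula gives 0, H = 0 ✓
  A=0, B=1, C=1: formula gives 1, H = 1 ✓
  A=1, B=0, C=0: formula gives 0, H = 0 ✓
  …and likewise for the remaining 3 rows.
No disagreement on any input; they are logically equivalent.

Yes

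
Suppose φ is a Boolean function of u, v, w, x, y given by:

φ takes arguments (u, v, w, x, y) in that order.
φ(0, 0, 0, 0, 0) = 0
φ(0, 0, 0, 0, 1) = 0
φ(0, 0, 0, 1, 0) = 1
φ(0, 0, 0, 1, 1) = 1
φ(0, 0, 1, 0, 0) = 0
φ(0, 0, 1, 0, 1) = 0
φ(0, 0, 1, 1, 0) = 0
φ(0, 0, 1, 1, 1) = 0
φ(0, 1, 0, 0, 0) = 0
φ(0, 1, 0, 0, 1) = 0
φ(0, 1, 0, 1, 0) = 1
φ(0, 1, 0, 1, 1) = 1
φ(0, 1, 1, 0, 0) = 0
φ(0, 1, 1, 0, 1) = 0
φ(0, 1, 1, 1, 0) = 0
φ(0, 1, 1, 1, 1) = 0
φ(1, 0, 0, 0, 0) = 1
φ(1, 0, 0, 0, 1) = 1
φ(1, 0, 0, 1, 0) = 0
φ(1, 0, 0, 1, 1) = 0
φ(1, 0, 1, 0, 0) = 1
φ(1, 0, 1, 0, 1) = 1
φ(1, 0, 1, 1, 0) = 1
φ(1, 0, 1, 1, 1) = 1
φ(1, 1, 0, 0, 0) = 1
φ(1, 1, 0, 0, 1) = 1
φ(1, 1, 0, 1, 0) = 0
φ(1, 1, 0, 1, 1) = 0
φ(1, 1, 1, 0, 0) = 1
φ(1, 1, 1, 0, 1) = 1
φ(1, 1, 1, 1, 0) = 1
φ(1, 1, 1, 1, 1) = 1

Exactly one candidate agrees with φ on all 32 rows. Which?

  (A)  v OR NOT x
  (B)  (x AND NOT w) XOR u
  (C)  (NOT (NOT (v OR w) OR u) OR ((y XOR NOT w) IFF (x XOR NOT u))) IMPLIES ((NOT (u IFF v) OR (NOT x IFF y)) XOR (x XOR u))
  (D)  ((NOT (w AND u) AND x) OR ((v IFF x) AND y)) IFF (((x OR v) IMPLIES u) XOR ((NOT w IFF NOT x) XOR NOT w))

B

(A): at (0,0,0,0,0) it gives 1, but φ = 0 — eliminated.
(C): at (0,0,0,0,1) it gives 1, but φ = 0 — eliminated.
(D): at (0,0,0,0,1) it gives 1, but φ = 0 — eliminated.
(B) is the remaining candidate, and it agrees with φ on all 32 inputs.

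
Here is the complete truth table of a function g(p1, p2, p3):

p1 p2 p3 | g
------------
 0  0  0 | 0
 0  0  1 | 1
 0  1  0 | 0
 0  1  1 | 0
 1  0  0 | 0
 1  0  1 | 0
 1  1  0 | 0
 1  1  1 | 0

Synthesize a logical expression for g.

g is 1 on exactly one input, (0,0,1), whose minterm is ¬p1·¬p2·p3. So g is just that conjunction.

g(p1, p2, p3) = (p1' · p2') · p3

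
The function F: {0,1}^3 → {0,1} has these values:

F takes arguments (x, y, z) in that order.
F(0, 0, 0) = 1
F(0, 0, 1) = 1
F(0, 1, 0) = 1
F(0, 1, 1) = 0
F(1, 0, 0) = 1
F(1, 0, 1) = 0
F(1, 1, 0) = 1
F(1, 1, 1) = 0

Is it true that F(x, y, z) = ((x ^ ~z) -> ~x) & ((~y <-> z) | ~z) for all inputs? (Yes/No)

Yes

Test each input against both F and the formula:
  x=0, y=0, z=0: formula gives 1, F = 1 ✓
  x=0, y=0, z=1: formula gives 1, F = 1 ✓
  x=0, y=1, z=0: formula gives 1, F = 1 ✓
  x=0, y=1, z=1: formula gives 0, F = 0 ✓
  x=1, y=0, z=0: formula gives 1, F = 1 ✓
  …and likewise for the remaining 3 rows.
All 8 rows match — the expression computes F exactly.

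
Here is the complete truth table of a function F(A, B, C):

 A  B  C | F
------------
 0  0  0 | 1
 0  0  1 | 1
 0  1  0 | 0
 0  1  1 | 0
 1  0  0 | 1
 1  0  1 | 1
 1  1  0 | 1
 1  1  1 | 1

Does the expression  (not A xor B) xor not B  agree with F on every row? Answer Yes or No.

No

Evaluate (not A xor B) xor not B on each row and compare to F:
  A=0, B=0, C=0: formula gives 0, but F = 1 ✗
Since they disagree at (0,0,0), the expression is not a correct formula for F.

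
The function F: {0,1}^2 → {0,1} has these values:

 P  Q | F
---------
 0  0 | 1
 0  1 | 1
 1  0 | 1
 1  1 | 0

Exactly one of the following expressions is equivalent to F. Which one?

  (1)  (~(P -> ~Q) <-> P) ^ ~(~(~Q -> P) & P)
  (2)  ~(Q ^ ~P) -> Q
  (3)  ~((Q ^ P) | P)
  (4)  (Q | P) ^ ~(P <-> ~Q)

4

(1) fails at (0,0): the formula yields 0, F is 1.
(2) fails at (1,0): the formula yields 0, F is 1.
(3) fails at (0,1): the formula yields 0, F is 1.
That leaves (4). Evaluating it on every row reproduces the table of F exactly.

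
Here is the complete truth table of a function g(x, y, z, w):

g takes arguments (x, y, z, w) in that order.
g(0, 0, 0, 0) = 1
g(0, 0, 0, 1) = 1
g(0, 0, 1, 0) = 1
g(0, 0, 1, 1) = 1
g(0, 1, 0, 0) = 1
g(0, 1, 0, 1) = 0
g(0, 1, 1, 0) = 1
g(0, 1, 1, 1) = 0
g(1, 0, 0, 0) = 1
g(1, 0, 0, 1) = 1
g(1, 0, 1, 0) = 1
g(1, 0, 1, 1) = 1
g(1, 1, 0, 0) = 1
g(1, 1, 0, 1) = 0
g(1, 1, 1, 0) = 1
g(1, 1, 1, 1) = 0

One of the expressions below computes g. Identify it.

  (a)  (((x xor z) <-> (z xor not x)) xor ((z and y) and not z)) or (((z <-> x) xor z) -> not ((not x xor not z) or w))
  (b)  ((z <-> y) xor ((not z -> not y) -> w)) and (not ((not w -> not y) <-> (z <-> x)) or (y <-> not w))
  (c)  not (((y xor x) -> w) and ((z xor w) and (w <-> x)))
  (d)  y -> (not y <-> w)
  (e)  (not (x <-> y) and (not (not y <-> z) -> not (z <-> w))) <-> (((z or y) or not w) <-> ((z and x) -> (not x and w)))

(a) fails at (0,0,0,1): the formula yields 0, g is 1.
(b) fails at (0,0,0,0): the formula yields 0, g is 1.
(c) fails at (0,0,1,0): the formula yields 0, g is 1.
(e) fails at (0,0,0,0): the formula yields 0, g is 1.
Only (d) survives; checking it on all 16 rows confirms it matches g.

d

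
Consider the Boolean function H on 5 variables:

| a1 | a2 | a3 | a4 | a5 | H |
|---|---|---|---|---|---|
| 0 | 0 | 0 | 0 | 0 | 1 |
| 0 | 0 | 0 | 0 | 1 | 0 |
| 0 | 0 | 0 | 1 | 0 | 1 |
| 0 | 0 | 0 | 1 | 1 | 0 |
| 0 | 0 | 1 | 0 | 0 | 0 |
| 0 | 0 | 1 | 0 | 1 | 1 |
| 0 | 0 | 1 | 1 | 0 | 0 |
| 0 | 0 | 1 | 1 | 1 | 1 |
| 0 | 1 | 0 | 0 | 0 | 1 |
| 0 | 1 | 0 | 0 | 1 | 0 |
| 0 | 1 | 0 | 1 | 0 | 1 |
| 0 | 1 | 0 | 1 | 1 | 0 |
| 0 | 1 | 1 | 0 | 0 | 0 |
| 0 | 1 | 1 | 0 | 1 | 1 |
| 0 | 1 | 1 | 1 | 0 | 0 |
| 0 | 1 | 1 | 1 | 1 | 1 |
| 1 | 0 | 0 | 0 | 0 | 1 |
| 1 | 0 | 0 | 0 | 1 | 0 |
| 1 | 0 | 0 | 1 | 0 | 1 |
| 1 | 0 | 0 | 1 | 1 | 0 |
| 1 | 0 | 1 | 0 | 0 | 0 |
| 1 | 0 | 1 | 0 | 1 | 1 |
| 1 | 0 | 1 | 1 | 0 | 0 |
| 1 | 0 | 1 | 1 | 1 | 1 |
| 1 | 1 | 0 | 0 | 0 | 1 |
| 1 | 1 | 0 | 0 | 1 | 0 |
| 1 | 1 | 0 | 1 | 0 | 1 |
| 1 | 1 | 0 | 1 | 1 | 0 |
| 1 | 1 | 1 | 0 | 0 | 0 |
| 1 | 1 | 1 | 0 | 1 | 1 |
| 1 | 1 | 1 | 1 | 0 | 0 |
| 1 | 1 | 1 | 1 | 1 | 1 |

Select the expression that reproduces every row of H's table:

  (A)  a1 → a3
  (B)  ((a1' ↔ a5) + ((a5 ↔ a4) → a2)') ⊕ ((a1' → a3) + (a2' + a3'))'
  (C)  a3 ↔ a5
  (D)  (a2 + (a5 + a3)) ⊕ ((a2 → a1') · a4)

C

(A) disagrees with H on (0,0,0,0,1) (formula → 1, table → 0); rule it out.
(B) disagrees with H on (0,0,0,0,1) (formula → 1, table → 0); rule it out.
(D) disagrees with H on (0,0,0,0,0) (formula → 0, table → 1); rule it out.
That leaves (C). Evaluating it on every row reproduces the table of H exactly.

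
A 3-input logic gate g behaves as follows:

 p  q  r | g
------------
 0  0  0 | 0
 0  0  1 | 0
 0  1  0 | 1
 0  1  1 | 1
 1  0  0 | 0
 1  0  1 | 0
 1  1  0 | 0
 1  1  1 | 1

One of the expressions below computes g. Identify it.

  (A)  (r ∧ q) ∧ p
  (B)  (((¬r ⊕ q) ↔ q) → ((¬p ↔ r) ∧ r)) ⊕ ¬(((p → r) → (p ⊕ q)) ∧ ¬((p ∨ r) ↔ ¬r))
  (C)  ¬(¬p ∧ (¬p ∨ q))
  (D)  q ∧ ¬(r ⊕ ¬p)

(A) disagrees with g on (0,1,0) (formula → 0, table → 1); rule it out.
(C) disagrees with g on (0,1,0) (formula → 0, table → 1); rule it out.
(D) disagrees with g on (0,1,0) (formula → 0, table → 1); rule it out.
(B) is the remaining candidate, and it agrees with g on all 8 inputs.

B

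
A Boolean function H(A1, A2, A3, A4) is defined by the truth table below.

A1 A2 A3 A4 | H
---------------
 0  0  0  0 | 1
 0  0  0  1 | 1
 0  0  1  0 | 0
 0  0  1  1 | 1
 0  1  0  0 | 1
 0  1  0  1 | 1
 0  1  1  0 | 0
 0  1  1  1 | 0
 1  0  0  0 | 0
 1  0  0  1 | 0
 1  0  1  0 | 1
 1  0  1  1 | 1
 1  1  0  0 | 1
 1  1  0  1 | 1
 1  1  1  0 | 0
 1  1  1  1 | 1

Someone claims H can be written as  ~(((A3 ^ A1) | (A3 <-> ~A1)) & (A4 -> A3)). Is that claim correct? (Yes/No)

No

Test each input against both H and the formula:
  A1=0, A2=0, A3=0, A4=0: formula gives 1, H = 1 ✓
  A1=0, A2=0, A3=0, A4=1: formula gives 1, H = 1 ✓
  A1=0, A2=0, A3=1, A4=0: formula gives 0, H = 0 ✓
  A1=0, A2=0, A3=1, A4=1: formula gives 0, but H = 1 ✗
A single disagreement suffices: at (0,0,1,1) they differ, so the formula does not compute H.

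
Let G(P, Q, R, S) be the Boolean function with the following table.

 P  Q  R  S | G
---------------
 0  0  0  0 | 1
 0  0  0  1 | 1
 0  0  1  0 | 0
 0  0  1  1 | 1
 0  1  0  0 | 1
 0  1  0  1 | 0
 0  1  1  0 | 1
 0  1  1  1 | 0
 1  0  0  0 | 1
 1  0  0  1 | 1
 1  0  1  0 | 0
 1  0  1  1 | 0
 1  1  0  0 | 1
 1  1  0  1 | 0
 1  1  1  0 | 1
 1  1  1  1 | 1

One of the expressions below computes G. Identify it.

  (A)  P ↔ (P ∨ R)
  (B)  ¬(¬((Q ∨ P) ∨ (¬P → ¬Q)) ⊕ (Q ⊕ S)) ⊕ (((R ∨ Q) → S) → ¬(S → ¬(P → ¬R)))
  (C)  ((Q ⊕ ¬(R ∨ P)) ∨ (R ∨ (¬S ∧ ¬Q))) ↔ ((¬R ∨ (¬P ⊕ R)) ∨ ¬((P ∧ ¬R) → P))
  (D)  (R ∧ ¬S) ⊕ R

B

(A): at (0,0,1,1) it gives 0, but G = 1 — eliminated.
(C): at (0,0,1,1) it gives 0, but G = 1 — eliminated.
(D): at (0,0,0,0) it gives 0, but G = 1 — eliminated.
(B) is the remaining candidate, and it agrees with G on all 16 inputs.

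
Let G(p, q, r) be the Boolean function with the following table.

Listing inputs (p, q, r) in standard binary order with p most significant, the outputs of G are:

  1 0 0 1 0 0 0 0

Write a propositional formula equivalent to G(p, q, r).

G(p, q, r) = ((~p & ~q) & ~r) | ((~p & q) & r)

The 1-rows are (0,0,0), (0,1,1). Each contributes one minterm — ¬p·¬q·¬r; ¬p·q·r — and their disjunction is a sum-of-products form of G.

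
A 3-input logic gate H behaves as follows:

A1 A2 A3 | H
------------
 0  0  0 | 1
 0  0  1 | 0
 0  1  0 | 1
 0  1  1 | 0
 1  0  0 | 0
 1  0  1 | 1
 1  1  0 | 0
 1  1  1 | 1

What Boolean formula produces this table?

H(A1, A2, A3) = ((((A1' · A2') · A3') + ((A1' · A2) · A3')) + ((A1 · A2') · A3)) + ((A1 · A2) · A3)

Collect the rows where H=1 — (0,0,0), (0,1,0), (1,0,1), (1,1,1) — and write one minterm per row: ¬A1·¬A2·¬A3, ¬A1·A2·¬A3, A1·¬A2·A3, A1·A2·A3. Their union (logical OR) reproduces the table exactly.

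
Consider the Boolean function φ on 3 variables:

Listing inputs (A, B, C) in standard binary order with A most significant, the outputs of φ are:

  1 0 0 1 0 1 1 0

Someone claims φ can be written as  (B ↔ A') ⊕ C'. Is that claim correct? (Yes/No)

Yes

Evaluate (B ↔ A') ⊕ C' on each row and compare to φ:
  A=0, B=0, C=0: formula gives 1, φ = 1 ✓
  A=0, B=0, C=1: formula gives 0, φ = 0 ✓
  A=0, B=1, C=0: formula gives 0, φ = 0 ✓
  A=0, B=1, C=1: formula gives 1, φ = 1 ✓
  A=1, B=0, C=0: formula gives 0, φ = 0 ✓
  … (the remaining 3 rows also agree.)
No disagreement on any input; they are logically equivalent.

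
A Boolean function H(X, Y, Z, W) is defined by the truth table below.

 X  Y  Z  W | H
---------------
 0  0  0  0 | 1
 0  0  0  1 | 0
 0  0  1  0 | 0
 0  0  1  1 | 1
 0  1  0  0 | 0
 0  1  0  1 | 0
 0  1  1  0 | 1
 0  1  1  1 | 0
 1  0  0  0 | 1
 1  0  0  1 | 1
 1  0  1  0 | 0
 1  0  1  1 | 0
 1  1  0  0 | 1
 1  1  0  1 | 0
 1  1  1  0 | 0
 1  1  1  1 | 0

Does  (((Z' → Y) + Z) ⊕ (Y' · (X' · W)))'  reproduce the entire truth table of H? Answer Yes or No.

Check the formula against H row by row:
  X=0, Y=0, Z=0, W=0: formula gives 1, H = 1 ✓
  X=0, Y=0, Z=0, W=1: formula gives 0, H = 0 ✓
  X=0, Y=0, Z=1, W=0: formula gives 0, H = 0 ✓
  X=0, Y=0, Z=1, W=1: formula gives 1, H = 1 ✓
  …
  X=0, Y=1, Z=1, W=0: formula gives 0, but H = 1 ✗
Since they disagree at (0,1,1,0), the expression is not a correct formula for H.

No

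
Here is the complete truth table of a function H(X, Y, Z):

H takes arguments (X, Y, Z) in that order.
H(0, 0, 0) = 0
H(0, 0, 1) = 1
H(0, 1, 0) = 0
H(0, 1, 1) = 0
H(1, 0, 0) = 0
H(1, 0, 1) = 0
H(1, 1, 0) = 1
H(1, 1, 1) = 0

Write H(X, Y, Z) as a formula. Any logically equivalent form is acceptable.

Collect the rows where H=1 — (0,0,1), (1,1,0) — and write one minterm per row: ¬X·¬Y·Z, X·Y·¬Z. Their union (logical OR) reproduces the table exactly.

H(X, Y, Z) = ((NOT X AND NOT Y) AND Z) OR ((X AND Y) AND NOT Z)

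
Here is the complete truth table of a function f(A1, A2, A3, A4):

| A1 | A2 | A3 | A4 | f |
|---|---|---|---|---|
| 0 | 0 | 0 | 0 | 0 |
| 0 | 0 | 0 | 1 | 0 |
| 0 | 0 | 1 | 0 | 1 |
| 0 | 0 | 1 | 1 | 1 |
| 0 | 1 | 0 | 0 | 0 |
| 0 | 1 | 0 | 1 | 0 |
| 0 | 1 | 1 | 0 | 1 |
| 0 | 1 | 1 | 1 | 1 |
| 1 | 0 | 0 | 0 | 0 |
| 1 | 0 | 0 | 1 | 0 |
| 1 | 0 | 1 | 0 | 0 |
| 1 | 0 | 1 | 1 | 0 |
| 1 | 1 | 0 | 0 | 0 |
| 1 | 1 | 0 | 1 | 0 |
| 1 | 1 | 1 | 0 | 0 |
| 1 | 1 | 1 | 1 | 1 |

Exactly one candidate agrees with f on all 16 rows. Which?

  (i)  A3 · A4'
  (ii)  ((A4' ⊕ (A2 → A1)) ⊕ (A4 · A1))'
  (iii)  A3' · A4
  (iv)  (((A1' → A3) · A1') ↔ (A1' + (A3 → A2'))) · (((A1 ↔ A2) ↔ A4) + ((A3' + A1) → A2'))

iv

(i) disagrees with f on (0,0,1,1) (formula → 0, table → 1); rule it out.
(ii) disagrees with f on (0,0,0,0) (formula → 1, table → 0); rule it out.
(iii) disagrees with f on (0,0,0,1) (formula → 1, table → 0); rule it out.
Only (iv) survives; checking it on all 16 rows confirms it matches f.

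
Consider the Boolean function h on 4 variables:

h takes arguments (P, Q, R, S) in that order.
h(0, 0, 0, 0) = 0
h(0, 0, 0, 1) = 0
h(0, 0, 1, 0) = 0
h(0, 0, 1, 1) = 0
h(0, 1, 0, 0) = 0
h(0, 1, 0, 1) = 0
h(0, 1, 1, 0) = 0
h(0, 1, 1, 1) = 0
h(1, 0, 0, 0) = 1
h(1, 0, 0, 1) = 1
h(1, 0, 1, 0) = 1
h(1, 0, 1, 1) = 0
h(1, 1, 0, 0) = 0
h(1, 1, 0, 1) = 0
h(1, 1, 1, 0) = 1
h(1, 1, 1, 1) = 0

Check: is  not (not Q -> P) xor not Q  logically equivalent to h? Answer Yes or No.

Evaluate not (not Q -> P) xor not Q on each row and compare to h:
  P=0, Q=0, R=0, S=0: formula gives 0, h = 0 ✓
  P=0, Q=0, R=0, S=1: formula gives 0, h = 0 ✓
  P=0, Q=0, R=1, S=0: formula gives 0, h = 0 ✓
  P=0, Q=0, R=1, S=1: formula gives 0, h = 0 ✓
  …
  P=1, Q=0, R=1, S=1: formula gives 1, but h = 0 ✗
Since they disagree at (1,0,1,1), the expression is not a correct formula for h.

No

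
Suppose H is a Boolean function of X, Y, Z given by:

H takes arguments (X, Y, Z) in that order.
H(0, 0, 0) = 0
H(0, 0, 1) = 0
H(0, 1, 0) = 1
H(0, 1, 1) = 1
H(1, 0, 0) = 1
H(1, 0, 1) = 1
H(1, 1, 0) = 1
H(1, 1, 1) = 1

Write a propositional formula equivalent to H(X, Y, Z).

The 0-rows are (0,0,0), (0,0,1). Take each as a conjunction (¬X·¬Y·¬Z, ¬X·¬Y·Z), form their disjunction, and complement — that gives a formula that is 1 everywhere H is.

H(X, Y, Z) = ~(((~X & ~Y) & ~Z) | ((~X & ~Y) & Z))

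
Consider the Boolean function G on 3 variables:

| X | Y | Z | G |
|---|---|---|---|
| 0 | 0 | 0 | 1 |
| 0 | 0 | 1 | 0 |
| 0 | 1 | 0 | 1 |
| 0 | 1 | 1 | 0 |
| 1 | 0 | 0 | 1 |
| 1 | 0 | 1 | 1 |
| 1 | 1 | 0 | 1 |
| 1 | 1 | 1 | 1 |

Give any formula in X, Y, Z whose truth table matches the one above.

G(X, Y, Z) = not (((not X and not Y) and Z) or ((not X and Y) and Z))

There are just 2 zero rows: (0,0,1), (0,1,1). Their minterms are ¬X·¬Y·Z, ¬X·Y·Z; the OR of those covers precisely the 0-outputs, and negating it yields G.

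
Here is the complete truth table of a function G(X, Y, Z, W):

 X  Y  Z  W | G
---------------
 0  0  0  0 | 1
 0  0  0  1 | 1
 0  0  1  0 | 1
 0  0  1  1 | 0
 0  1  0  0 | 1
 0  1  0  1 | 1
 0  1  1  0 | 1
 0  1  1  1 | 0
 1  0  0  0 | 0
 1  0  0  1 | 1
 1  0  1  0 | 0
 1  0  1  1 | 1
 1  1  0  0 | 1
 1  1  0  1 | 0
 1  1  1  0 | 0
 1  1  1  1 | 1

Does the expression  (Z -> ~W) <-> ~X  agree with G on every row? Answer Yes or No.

No

Evaluate (Z -> ~W) <-> ~X on each row and compare to G:
  X=0, Y=0, Z=0, W=0: formula gives 1, G = 1 ✓
  X=0, Y=0, Z=0, W=1: formula gives 1, G = 1 ✓
  X=0, Y=0, Z=1, W=0: formula gives 1, G = 1 ✓
  X=0, Y=0, Z=1, W=1: formula gives 0, G = 0 ✓
  …
  X=1, Y=0, Z=0, W=1: formula gives 0, but G = 1 ✗
A single disagreement suffices: at (1,0,0,1) they differ, so the formula does not compute G.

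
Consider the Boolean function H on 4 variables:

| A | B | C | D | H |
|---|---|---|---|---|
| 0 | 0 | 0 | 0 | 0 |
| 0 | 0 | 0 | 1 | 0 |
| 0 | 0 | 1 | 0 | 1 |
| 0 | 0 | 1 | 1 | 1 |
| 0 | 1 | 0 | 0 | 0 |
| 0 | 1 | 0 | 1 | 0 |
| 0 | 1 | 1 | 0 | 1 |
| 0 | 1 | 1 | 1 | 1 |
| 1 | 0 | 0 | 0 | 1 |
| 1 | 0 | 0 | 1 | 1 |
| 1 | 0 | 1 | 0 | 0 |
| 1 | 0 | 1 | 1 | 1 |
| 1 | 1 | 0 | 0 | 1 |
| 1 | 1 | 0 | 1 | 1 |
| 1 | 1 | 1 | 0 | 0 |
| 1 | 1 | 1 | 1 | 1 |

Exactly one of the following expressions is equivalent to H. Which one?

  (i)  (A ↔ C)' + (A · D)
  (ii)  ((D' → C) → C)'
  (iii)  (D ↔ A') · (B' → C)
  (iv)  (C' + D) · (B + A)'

i

(ii): at (0,0,0,1) it gives 1, but H = 0 — eliminated.
(iii): at (0,0,1,0) it gives 0, but H = 1 — eliminated.
(iv): at (0,0,0,0) it gives 1, but H = 0 — eliminated.
(i) is the remaining candidate, and it agrees with H on all 16 inputs.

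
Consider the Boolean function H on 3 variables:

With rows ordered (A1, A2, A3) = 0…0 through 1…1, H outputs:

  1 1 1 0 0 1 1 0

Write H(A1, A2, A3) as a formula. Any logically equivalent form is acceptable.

H(A1, A2, A3) = ((((A1' · A2) · A3) + ((A1 · A2') · A3')) + ((A1 · A2) · A3))'

There are just 3 zero rows: (0,1,1), (1,0,0), (1,1,1). Their minterms are ¬A1·A2·A3, A1·¬A2·¬A3, A1·A2·A3; the OR of those covers precisely the 0-outputs, and negating it yields H.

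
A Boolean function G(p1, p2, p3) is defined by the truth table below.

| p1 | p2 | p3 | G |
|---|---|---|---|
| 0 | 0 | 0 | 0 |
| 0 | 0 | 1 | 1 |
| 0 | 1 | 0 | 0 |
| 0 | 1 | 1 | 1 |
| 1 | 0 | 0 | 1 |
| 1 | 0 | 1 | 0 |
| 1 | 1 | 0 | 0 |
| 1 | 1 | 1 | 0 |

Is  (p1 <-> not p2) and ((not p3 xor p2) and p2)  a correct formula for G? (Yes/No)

Test each input against both G and the formula:
  p1=0, p2=0, p3=0: formula gives 0, G = 0 ✓
  p1=0, p2=0, p3=1: formula gives 0, but G = 1 ✗
A single disagreement suffices: at (0,0,1) they differ, so the formula does not compute G.

No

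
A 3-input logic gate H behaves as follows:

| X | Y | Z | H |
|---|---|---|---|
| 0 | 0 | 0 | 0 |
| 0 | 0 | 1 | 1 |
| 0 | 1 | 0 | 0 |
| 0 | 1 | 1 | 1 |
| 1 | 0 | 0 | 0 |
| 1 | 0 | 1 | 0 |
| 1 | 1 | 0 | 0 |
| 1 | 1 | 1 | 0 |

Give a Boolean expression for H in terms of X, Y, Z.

H=1 on 2 inputs: (0,0,1), (0,1,1). Reading each as a conjunction of literals (¬X·¬Y·Z, ¬X·Y·Z) and taking the OR gives the canonical DNF.

H(X, Y, Z) = ((X' · Y') · Z) + ((X' · Y) · Z)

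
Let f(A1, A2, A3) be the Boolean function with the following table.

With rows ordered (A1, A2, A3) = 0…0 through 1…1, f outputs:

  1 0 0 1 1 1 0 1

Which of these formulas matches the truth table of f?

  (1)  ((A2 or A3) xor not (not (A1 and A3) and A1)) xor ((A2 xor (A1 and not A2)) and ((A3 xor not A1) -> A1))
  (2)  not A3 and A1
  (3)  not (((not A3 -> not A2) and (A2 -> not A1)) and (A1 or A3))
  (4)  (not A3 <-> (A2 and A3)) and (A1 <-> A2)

(2) fails at (0,0,0): the formula yields 0, f is 1.
(3) fails at (0,1,0): the formula yields 1, f is 0.
(4) fails at (0,0,0): the formula yields 0, f is 1.
That leaves (1). Evaluating it on every row reproduces the table of f exactly.

1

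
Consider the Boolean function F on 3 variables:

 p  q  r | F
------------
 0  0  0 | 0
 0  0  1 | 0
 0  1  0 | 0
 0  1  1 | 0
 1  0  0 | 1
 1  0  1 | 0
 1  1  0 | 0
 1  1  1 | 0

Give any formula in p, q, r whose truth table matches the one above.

Only row (1,0,0) gives 1. That row's minterm p·¬q·¬r is F directly.

F(p, q, r) = (p AND NOT q) AND NOT r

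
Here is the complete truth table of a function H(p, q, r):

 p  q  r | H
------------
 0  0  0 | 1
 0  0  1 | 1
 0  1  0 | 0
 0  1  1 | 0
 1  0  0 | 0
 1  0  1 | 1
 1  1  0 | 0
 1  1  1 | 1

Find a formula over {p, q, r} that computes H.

H(p, q, r) = ((((¬p ∧ ¬q) ∧ ¬r) ∨ ((¬p ∧ ¬q) ∧ r)) ∨ ((p ∧ ¬q) ∧ r)) ∨ ((p ∧ q) ∧ r)

H=1 on 4 inputs: (0,0,0), (0,0,1), (1,0,1), (1,1,1). Reading each as a conjunction of literals (¬p·¬q·¬r, ¬p·¬q·r, p·¬q·r, p·q·r) and taking the OR gives the canonical DNF.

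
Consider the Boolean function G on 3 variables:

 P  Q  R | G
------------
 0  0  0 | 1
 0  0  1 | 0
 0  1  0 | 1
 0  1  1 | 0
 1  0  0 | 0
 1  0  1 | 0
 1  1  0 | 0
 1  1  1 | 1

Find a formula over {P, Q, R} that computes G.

G=1 on 3 inputs: (0,0,0), (0,1,0), (1,1,1). Reading each as a conjunction of literals (¬P·¬Q·¬R, ¬P·Q·¬R, P·Q·R) and taking the OR gives the canonical DNF.

G(P, Q, R) = (((P' · Q') · R') + ((P' · Q) · R')) + ((P · Q) · R)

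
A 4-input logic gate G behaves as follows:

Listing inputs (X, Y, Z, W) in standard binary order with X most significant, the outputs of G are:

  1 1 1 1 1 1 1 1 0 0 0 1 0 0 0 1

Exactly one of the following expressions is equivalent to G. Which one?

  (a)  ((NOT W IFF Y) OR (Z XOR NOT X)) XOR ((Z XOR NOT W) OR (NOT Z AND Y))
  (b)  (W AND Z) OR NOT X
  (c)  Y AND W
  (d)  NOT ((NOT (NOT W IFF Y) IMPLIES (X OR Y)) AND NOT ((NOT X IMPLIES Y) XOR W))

b

(a) fails at (0,0,0,0): the formula yields 0, G is 1.
(c) fails at (0,0,0,0): the formula yields 0, G is 1.
(d) fails at (0,1,0,1): the formula yields 0, G is 1.
That leaves (b). Evaluating it on every row reproduces the table of G exactly.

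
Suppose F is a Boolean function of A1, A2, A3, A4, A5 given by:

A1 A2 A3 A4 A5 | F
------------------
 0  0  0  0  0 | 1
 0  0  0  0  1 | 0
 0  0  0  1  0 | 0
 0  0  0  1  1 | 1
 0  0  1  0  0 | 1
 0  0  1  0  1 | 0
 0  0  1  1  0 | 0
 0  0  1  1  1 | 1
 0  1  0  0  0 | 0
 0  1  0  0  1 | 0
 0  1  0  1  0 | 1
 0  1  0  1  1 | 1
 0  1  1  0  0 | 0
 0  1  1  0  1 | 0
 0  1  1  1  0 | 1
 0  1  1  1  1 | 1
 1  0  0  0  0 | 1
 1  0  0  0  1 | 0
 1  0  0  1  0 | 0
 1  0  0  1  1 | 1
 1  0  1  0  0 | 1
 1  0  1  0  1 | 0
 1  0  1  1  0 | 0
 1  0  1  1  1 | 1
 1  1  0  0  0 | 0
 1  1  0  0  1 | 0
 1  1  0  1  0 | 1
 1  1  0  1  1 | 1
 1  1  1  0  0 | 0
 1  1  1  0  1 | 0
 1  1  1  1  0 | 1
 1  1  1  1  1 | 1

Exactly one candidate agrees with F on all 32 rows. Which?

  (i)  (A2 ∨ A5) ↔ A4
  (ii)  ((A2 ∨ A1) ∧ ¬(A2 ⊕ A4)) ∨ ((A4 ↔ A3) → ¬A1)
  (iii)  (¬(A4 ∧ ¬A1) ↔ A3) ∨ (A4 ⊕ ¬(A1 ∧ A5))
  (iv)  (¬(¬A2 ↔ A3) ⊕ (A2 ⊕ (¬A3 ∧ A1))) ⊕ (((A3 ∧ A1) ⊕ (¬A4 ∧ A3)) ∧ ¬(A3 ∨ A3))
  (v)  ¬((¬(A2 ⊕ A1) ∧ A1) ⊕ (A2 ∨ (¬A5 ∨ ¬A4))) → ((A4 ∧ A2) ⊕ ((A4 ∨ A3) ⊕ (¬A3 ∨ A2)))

i

(ii): at (0,0,0,0,1) it gives 1, but F = 0 — eliminated.
(iii): at (0,0,0,0,1) it gives 1, but F = 0 — eliminated.
(iv): at (0,0,0,0,1) it gives 1, but F = 0 — eliminated.
(v): at (0,0,0,0,1) it gives 1, but F = 0 — eliminated.
Only (i) survives; checking it on all 32 rows confirms it matches F.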